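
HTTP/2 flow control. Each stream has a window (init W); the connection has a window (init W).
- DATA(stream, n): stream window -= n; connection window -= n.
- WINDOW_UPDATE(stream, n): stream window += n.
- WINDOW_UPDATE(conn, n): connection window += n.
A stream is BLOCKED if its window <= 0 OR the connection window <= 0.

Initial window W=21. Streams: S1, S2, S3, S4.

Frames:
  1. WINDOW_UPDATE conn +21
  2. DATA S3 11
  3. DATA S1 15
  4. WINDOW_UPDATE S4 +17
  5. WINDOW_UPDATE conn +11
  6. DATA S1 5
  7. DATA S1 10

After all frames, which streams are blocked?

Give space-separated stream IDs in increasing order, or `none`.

Answer: S1

Derivation:
Op 1: conn=42 S1=21 S2=21 S3=21 S4=21 blocked=[]
Op 2: conn=31 S1=21 S2=21 S3=10 S4=21 blocked=[]
Op 3: conn=16 S1=6 S2=21 S3=10 S4=21 blocked=[]
Op 4: conn=16 S1=6 S2=21 S3=10 S4=38 blocked=[]
Op 5: conn=27 S1=6 S2=21 S3=10 S4=38 blocked=[]
Op 6: conn=22 S1=1 S2=21 S3=10 S4=38 blocked=[]
Op 7: conn=12 S1=-9 S2=21 S3=10 S4=38 blocked=[1]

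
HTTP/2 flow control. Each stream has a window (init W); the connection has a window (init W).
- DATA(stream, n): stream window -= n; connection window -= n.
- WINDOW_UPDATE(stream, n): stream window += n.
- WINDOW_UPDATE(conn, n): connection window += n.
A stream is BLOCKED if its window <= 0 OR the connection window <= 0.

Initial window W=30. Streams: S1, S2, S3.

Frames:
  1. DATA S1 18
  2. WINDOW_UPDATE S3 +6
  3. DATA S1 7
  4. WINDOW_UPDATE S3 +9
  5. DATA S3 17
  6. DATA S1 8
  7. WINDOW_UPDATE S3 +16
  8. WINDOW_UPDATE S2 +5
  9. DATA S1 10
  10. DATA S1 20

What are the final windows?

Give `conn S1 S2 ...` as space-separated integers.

Answer: -50 -33 35 44

Derivation:
Op 1: conn=12 S1=12 S2=30 S3=30 blocked=[]
Op 2: conn=12 S1=12 S2=30 S3=36 blocked=[]
Op 3: conn=5 S1=5 S2=30 S3=36 blocked=[]
Op 4: conn=5 S1=5 S2=30 S3=45 blocked=[]
Op 5: conn=-12 S1=5 S2=30 S3=28 blocked=[1, 2, 3]
Op 6: conn=-20 S1=-3 S2=30 S3=28 blocked=[1, 2, 3]
Op 7: conn=-20 S1=-3 S2=30 S3=44 blocked=[1, 2, 3]
Op 8: conn=-20 S1=-3 S2=35 S3=44 blocked=[1, 2, 3]
Op 9: conn=-30 S1=-13 S2=35 S3=44 blocked=[1, 2, 3]
Op 10: conn=-50 S1=-33 S2=35 S3=44 blocked=[1, 2, 3]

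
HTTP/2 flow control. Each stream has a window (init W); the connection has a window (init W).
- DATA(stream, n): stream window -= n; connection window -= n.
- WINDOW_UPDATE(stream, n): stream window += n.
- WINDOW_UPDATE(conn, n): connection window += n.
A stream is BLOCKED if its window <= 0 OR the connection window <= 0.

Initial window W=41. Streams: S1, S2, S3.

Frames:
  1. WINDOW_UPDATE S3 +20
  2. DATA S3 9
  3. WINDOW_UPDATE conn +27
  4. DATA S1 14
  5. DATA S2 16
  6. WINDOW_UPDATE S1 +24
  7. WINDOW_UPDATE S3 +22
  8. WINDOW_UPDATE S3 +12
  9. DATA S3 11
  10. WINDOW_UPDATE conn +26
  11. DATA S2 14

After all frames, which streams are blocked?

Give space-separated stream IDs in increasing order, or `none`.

Op 1: conn=41 S1=41 S2=41 S3=61 blocked=[]
Op 2: conn=32 S1=41 S2=41 S3=52 blocked=[]
Op 3: conn=59 S1=41 S2=41 S3=52 blocked=[]
Op 4: conn=45 S1=27 S2=41 S3=52 blocked=[]
Op 5: conn=29 S1=27 S2=25 S3=52 blocked=[]
Op 6: conn=29 S1=51 S2=25 S3=52 blocked=[]
Op 7: conn=29 S1=51 S2=25 S3=74 blocked=[]
Op 8: conn=29 S1=51 S2=25 S3=86 blocked=[]
Op 9: conn=18 S1=51 S2=25 S3=75 blocked=[]
Op 10: conn=44 S1=51 S2=25 S3=75 blocked=[]
Op 11: conn=30 S1=51 S2=11 S3=75 blocked=[]

Answer: none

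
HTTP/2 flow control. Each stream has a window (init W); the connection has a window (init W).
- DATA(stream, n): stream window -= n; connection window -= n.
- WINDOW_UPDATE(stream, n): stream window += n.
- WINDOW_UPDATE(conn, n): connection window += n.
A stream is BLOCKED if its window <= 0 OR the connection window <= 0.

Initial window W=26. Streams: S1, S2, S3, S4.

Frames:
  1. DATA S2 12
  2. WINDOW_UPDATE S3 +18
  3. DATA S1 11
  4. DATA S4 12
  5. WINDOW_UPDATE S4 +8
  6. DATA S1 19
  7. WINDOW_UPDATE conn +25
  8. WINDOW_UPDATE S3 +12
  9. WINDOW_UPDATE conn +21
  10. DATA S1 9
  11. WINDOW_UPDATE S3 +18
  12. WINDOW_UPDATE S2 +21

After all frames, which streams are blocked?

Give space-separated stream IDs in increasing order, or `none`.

Op 1: conn=14 S1=26 S2=14 S3=26 S4=26 blocked=[]
Op 2: conn=14 S1=26 S2=14 S3=44 S4=26 blocked=[]
Op 3: conn=3 S1=15 S2=14 S3=44 S4=26 blocked=[]
Op 4: conn=-9 S1=15 S2=14 S3=44 S4=14 blocked=[1, 2, 3, 4]
Op 5: conn=-9 S1=15 S2=14 S3=44 S4=22 blocked=[1, 2, 3, 4]
Op 6: conn=-28 S1=-4 S2=14 S3=44 S4=22 blocked=[1, 2, 3, 4]
Op 7: conn=-3 S1=-4 S2=14 S3=44 S4=22 blocked=[1, 2, 3, 4]
Op 8: conn=-3 S1=-4 S2=14 S3=56 S4=22 blocked=[1, 2, 3, 4]
Op 9: conn=18 S1=-4 S2=14 S3=56 S4=22 blocked=[1]
Op 10: conn=9 S1=-13 S2=14 S3=56 S4=22 blocked=[1]
Op 11: conn=9 S1=-13 S2=14 S3=74 S4=22 blocked=[1]
Op 12: conn=9 S1=-13 S2=35 S3=74 S4=22 blocked=[1]

Answer: S1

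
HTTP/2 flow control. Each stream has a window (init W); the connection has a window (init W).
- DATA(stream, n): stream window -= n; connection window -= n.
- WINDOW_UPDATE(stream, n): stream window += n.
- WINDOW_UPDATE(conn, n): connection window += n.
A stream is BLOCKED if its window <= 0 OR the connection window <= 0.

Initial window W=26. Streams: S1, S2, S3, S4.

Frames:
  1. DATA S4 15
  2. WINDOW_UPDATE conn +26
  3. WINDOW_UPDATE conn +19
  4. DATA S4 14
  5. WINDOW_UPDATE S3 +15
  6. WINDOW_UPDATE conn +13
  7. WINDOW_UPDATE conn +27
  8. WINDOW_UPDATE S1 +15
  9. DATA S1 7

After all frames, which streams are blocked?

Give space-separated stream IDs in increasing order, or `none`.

Answer: S4

Derivation:
Op 1: conn=11 S1=26 S2=26 S3=26 S4=11 blocked=[]
Op 2: conn=37 S1=26 S2=26 S3=26 S4=11 blocked=[]
Op 3: conn=56 S1=26 S2=26 S3=26 S4=11 blocked=[]
Op 4: conn=42 S1=26 S2=26 S3=26 S4=-3 blocked=[4]
Op 5: conn=42 S1=26 S2=26 S3=41 S4=-3 blocked=[4]
Op 6: conn=55 S1=26 S2=26 S3=41 S4=-3 blocked=[4]
Op 7: conn=82 S1=26 S2=26 S3=41 S4=-3 blocked=[4]
Op 8: conn=82 S1=41 S2=26 S3=41 S4=-3 blocked=[4]
Op 9: conn=75 S1=34 S2=26 S3=41 S4=-3 blocked=[4]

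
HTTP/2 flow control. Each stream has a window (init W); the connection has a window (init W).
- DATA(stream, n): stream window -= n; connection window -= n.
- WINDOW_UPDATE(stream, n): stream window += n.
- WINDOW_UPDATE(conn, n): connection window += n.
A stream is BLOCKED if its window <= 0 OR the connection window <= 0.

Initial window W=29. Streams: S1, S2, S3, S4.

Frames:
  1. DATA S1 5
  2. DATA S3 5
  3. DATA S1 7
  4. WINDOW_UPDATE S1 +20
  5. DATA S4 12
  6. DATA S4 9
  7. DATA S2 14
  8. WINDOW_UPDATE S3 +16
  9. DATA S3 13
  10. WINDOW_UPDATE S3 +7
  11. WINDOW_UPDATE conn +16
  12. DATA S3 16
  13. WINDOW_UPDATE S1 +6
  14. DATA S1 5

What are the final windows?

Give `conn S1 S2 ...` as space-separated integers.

Answer: -41 38 15 18 8

Derivation:
Op 1: conn=24 S1=24 S2=29 S3=29 S4=29 blocked=[]
Op 2: conn=19 S1=24 S2=29 S3=24 S4=29 blocked=[]
Op 3: conn=12 S1=17 S2=29 S3=24 S4=29 blocked=[]
Op 4: conn=12 S1=37 S2=29 S3=24 S4=29 blocked=[]
Op 5: conn=0 S1=37 S2=29 S3=24 S4=17 blocked=[1, 2, 3, 4]
Op 6: conn=-9 S1=37 S2=29 S3=24 S4=8 blocked=[1, 2, 3, 4]
Op 7: conn=-23 S1=37 S2=15 S3=24 S4=8 blocked=[1, 2, 3, 4]
Op 8: conn=-23 S1=37 S2=15 S3=40 S4=8 blocked=[1, 2, 3, 4]
Op 9: conn=-36 S1=37 S2=15 S3=27 S4=8 blocked=[1, 2, 3, 4]
Op 10: conn=-36 S1=37 S2=15 S3=34 S4=8 blocked=[1, 2, 3, 4]
Op 11: conn=-20 S1=37 S2=15 S3=34 S4=8 blocked=[1, 2, 3, 4]
Op 12: conn=-36 S1=37 S2=15 S3=18 S4=8 blocked=[1, 2, 3, 4]
Op 13: conn=-36 S1=43 S2=15 S3=18 S4=8 blocked=[1, 2, 3, 4]
Op 14: conn=-41 S1=38 S2=15 S3=18 S4=8 blocked=[1, 2, 3, 4]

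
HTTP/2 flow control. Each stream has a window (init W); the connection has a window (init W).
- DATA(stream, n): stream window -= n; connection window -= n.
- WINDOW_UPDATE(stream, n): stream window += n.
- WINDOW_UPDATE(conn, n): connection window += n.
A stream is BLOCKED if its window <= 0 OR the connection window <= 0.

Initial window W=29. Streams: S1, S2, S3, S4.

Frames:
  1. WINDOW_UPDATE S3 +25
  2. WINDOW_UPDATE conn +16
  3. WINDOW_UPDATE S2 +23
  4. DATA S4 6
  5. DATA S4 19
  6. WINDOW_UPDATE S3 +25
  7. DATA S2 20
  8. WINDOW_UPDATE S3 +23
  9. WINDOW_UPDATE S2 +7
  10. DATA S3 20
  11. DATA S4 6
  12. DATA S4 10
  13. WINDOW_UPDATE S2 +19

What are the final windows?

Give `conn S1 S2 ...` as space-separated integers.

Answer: -36 29 58 82 -12

Derivation:
Op 1: conn=29 S1=29 S2=29 S3=54 S4=29 blocked=[]
Op 2: conn=45 S1=29 S2=29 S3=54 S4=29 blocked=[]
Op 3: conn=45 S1=29 S2=52 S3=54 S4=29 blocked=[]
Op 4: conn=39 S1=29 S2=52 S3=54 S4=23 blocked=[]
Op 5: conn=20 S1=29 S2=52 S3=54 S4=4 blocked=[]
Op 6: conn=20 S1=29 S2=52 S3=79 S4=4 blocked=[]
Op 7: conn=0 S1=29 S2=32 S3=79 S4=4 blocked=[1, 2, 3, 4]
Op 8: conn=0 S1=29 S2=32 S3=102 S4=4 blocked=[1, 2, 3, 4]
Op 9: conn=0 S1=29 S2=39 S3=102 S4=4 blocked=[1, 2, 3, 4]
Op 10: conn=-20 S1=29 S2=39 S3=82 S4=4 blocked=[1, 2, 3, 4]
Op 11: conn=-26 S1=29 S2=39 S3=82 S4=-2 blocked=[1, 2, 3, 4]
Op 12: conn=-36 S1=29 S2=39 S3=82 S4=-12 blocked=[1, 2, 3, 4]
Op 13: conn=-36 S1=29 S2=58 S3=82 S4=-12 blocked=[1, 2, 3, 4]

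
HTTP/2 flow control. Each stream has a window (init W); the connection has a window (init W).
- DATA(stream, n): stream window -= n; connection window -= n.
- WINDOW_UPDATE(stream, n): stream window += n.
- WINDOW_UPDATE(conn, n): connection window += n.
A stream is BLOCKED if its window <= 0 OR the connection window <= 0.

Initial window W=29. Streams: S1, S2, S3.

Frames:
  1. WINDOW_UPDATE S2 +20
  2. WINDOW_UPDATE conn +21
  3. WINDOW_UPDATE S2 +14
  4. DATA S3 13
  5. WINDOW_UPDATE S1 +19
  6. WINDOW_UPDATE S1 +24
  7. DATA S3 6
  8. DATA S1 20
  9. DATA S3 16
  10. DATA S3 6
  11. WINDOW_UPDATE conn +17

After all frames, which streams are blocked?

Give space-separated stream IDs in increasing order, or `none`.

Op 1: conn=29 S1=29 S2=49 S3=29 blocked=[]
Op 2: conn=50 S1=29 S2=49 S3=29 blocked=[]
Op 3: conn=50 S1=29 S2=63 S3=29 blocked=[]
Op 4: conn=37 S1=29 S2=63 S3=16 blocked=[]
Op 5: conn=37 S1=48 S2=63 S3=16 blocked=[]
Op 6: conn=37 S1=72 S2=63 S3=16 blocked=[]
Op 7: conn=31 S1=72 S2=63 S3=10 blocked=[]
Op 8: conn=11 S1=52 S2=63 S3=10 blocked=[]
Op 9: conn=-5 S1=52 S2=63 S3=-6 blocked=[1, 2, 3]
Op 10: conn=-11 S1=52 S2=63 S3=-12 blocked=[1, 2, 3]
Op 11: conn=6 S1=52 S2=63 S3=-12 blocked=[3]

Answer: S3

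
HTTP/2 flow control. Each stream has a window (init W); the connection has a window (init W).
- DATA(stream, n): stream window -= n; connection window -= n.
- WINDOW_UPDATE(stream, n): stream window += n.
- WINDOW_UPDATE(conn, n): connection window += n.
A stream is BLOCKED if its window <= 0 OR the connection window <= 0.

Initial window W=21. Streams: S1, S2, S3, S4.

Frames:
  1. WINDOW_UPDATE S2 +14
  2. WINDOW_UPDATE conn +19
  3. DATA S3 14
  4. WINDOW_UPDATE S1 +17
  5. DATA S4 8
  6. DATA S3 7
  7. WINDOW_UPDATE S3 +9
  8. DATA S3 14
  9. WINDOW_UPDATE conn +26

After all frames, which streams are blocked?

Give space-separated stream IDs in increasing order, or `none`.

Op 1: conn=21 S1=21 S2=35 S3=21 S4=21 blocked=[]
Op 2: conn=40 S1=21 S2=35 S3=21 S4=21 blocked=[]
Op 3: conn=26 S1=21 S2=35 S3=7 S4=21 blocked=[]
Op 4: conn=26 S1=38 S2=35 S3=7 S4=21 blocked=[]
Op 5: conn=18 S1=38 S2=35 S3=7 S4=13 blocked=[]
Op 6: conn=11 S1=38 S2=35 S3=0 S4=13 blocked=[3]
Op 7: conn=11 S1=38 S2=35 S3=9 S4=13 blocked=[]
Op 8: conn=-3 S1=38 S2=35 S3=-5 S4=13 blocked=[1, 2, 3, 4]
Op 9: conn=23 S1=38 S2=35 S3=-5 S4=13 blocked=[3]

Answer: S3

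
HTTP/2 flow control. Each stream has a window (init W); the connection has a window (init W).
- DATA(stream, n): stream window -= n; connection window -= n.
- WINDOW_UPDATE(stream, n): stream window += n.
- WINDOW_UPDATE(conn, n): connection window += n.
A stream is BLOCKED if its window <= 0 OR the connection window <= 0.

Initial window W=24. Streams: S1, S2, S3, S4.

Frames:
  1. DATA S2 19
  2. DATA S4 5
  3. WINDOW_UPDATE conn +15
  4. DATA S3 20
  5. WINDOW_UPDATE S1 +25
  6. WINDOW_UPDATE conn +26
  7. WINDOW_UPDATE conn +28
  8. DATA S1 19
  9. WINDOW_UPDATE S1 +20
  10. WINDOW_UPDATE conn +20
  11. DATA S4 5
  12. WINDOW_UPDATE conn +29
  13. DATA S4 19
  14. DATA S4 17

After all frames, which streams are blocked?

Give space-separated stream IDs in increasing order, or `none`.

Answer: S4

Derivation:
Op 1: conn=5 S1=24 S2=5 S3=24 S4=24 blocked=[]
Op 2: conn=0 S1=24 S2=5 S3=24 S4=19 blocked=[1, 2, 3, 4]
Op 3: conn=15 S1=24 S2=5 S3=24 S4=19 blocked=[]
Op 4: conn=-5 S1=24 S2=5 S3=4 S4=19 blocked=[1, 2, 3, 4]
Op 5: conn=-5 S1=49 S2=5 S3=4 S4=19 blocked=[1, 2, 3, 4]
Op 6: conn=21 S1=49 S2=5 S3=4 S4=19 blocked=[]
Op 7: conn=49 S1=49 S2=5 S3=4 S4=19 blocked=[]
Op 8: conn=30 S1=30 S2=5 S3=4 S4=19 blocked=[]
Op 9: conn=30 S1=50 S2=5 S3=4 S4=19 blocked=[]
Op 10: conn=50 S1=50 S2=5 S3=4 S4=19 blocked=[]
Op 11: conn=45 S1=50 S2=5 S3=4 S4=14 blocked=[]
Op 12: conn=74 S1=50 S2=5 S3=4 S4=14 blocked=[]
Op 13: conn=55 S1=50 S2=5 S3=4 S4=-5 blocked=[4]
Op 14: conn=38 S1=50 S2=5 S3=4 S4=-22 blocked=[4]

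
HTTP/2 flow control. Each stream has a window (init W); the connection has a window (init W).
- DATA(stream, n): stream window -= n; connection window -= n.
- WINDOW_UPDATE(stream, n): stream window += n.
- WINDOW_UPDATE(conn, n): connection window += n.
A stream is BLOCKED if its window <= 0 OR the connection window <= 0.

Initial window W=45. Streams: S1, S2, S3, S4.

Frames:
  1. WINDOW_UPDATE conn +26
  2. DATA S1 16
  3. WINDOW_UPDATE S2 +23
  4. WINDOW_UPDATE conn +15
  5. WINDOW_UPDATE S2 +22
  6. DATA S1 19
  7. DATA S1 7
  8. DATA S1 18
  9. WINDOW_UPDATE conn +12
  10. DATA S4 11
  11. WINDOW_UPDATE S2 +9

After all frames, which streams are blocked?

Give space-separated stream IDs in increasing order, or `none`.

Op 1: conn=71 S1=45 S2=45 S3=45 S4=45 blocked=[]
Op 2: conn=55 S1=29 S2=45 S3=45 S4=45 blocked=[]
Op 3: conn=55 S1=29 S2=68 S3=45 S4=45 blocked=[]
Op 4: conn=70 S1=29 S2=68 S3=45 S4=45 blocked=[]
Op 5: conn=70 S1=29 S2=90 S3=45 S4=45 blocked=[]
Op 6: conn=51 S1=10 S2=90 S3=45 S4=45 blocked=[]
Op 7: conn=44 S1=3 S2=90 S3=45 S4=45 blocked=[]
Op 8: conn=26 S1=-15 S2=90 S3=45 S4=45 blocked=[1]
Op 9: conn=38 S1=-15 S2=90 S3=45 S4=45 blocked=[1]
Op 10: conn=27 S1=-15 S2=90 S3=45 S4=34 blocked=[1]
Op 11: conn=27 S1=-15 S2=99 S3=45 S4=34 blocked=[1]

Answer: S1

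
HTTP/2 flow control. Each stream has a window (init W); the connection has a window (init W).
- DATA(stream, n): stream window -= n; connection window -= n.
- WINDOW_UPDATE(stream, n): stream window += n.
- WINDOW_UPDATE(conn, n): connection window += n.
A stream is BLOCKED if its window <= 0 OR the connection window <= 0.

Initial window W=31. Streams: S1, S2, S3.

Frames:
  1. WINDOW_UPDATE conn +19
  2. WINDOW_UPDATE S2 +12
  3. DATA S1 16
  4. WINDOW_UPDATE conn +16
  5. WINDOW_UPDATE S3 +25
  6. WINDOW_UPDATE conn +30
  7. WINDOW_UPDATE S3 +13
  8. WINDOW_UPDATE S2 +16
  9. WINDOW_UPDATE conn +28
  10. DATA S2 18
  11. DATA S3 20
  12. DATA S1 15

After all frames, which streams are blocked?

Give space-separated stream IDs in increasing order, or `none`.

Op 1: conn=50 S1=31 S2=31 S3=31 blocked=[]
Op 2: conn=50 S1=31 S2=43 S3=31 blocked=[]
Op 3: conn=34 S1=15 S2=43 S3=31 blocked=[]
Op 4: conn=50 S1=15 S2=43 S3=31 blocked=[]
Op 5: conn=50 S1=15 S2=43 S3=56 blocked=[]
Op 6: conn=80 S1=15 S2=43 S3=56 blocked=[]
Op 7: conn=80 S1=15 S2=43 S3=69 blocked=[]
Op 8: conn=80 S1=15 S2=59 S3=69 blocked=[]
Op 9: conn=108 S1=15 S2=59 S3=69 blocked=[]
Op 10: conn=90 S1=15 S2=41 S3=69 blocked=[]
Op 11: conn=70 S1=15 S2=41 S3=49 blocked=[]
Op 12: conn=55 S1=0 S2=41 S3=49 blocked=[1]

Answer: S1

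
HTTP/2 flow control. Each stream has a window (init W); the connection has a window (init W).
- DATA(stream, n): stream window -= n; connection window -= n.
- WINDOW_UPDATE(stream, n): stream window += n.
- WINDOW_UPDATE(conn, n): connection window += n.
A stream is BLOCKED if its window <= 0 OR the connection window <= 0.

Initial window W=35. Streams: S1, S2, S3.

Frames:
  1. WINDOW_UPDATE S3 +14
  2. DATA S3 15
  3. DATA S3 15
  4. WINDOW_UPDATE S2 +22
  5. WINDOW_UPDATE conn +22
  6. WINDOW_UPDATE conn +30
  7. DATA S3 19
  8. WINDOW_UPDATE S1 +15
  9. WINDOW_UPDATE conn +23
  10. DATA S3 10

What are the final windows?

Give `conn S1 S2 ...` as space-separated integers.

Answer: 51 50 57 -10

Derivation:
Op 1: conn=35 S1=35 S2=35 S3=49 blocked=[]
Op 2: conn=20 S1=35 S2=35 S3=34 blocked=[]
Op 3: conn=5 S1=35 S2=35 S3=19 blocked=[]
Op 4: conn=5 S1=35 S2=57 S3=19 blocked=[]
Op 5: conn=27 S1=35 S2=57 S3=19 blocked=[]
Op 6: conn=57 S1=35 S2=57 S3=19 blocked=[]
Op 7: conn=38 S1=35 S2=57 S3=0 blocked=[3]
Op 8: conn=38 S1=50 S2=57 S3=0 blocked=[3]
Op 9: conn=61 S1=50 S2=57 S3=0 blocked=[3]
Op 10: conn=51 S1=50 S2=57 S3=-10 blocked=[3]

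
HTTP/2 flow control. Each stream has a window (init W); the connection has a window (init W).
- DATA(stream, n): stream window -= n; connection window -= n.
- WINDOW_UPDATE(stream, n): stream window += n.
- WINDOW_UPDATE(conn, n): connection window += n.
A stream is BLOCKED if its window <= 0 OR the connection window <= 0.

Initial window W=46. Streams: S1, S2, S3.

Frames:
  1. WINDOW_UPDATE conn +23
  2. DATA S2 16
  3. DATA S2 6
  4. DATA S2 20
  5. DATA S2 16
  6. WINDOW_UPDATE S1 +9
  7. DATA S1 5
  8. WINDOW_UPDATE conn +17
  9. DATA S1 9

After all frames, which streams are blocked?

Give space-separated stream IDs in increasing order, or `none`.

Answer: S2

Derivation:
Op 1: conn=69 S1=46 S2=46 S3=46 blocked=[]
Op 2: conn=53 S1=46 S2=30 S3=46 blocked=[]
Op 3: conn=47 S1=46 S2=24 S3=46 blocked=[]
Op 4: conn=27 S1=46 S2=4 S3=46 blocked=[]
Op 5: conn=11 S1=46 S2=-12 S3=46 blocked=[2]
Op 6: conn=11 S1=55 S2=-12 S3=46 blocked=[2]
Op 7: conn=6 S1=50 S2=-12 S3=46 blocked=[2]
Op 8: conn=23 S1=50 S2=-12 S3=46 blocked=[2]
Op 9: conn=14 S1=41 S2=-12 S3=46 blocked=[2]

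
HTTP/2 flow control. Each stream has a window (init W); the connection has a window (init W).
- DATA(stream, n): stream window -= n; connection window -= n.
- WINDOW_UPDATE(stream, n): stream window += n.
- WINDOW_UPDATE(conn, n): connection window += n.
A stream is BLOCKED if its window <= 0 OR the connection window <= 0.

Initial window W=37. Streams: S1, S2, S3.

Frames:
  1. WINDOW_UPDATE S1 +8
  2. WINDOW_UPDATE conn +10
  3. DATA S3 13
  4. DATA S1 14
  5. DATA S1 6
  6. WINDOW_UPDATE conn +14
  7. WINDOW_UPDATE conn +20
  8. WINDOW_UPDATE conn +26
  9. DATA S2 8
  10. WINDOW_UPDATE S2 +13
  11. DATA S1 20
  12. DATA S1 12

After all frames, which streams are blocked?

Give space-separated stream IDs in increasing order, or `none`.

Op 1: conn=37 S1=45 S2=37 S3=37 blocked=[]
Op 2: conn=47 S1=45 S2=37 S3=37 blocked=[]
Op 3: conn=34 S1=45 S2=37 S3=24 blocked=[]
Op 4: conn=20 S1=31 S2=37 S3=24 blocked=[]
Op 5: conn=14 S1=25 S2=37 S3=24 blocked=[]
Op 6: conn=28 S1=25 S2=37 S3=24 blocked=[]
Op 7: conn=48 S1=25 S2=37 S3=24 blocked=[]
Op 8: conn=74 S1=25 S2=37 S3=24 blocked=[]
Op 9: conn=66 S1=25 S2=29 S3=24 blocked=[]
Op 10: conn=66 S1=25 S2=42 S3=24 blocked=[]
Op 11: conn=46 S1=5 S2=42 S3=24 blocked=[]
Op 12: conn=34 S1=-7 S2=42 S3=24 blocked=[1]

Answer: S1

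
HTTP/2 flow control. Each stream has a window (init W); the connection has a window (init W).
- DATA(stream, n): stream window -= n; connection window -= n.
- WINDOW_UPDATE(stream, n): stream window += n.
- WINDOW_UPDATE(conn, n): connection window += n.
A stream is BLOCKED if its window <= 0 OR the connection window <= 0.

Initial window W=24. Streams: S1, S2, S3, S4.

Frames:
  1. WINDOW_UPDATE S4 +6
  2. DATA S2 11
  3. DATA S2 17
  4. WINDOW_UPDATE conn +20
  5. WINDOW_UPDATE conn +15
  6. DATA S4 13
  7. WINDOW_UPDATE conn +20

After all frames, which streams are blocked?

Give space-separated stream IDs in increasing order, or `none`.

Op 1: conn=24 S1=24 S2=24 S3=24 S4=30 blocked=[]
Op 2: conn=13 S1=24 S2=13 S3=24 S4=30 blocked=[]
Op 3: conn=-4 S1=24 S2=-4 S3=24 S4=30 blocked=[1, 2, 3, 4]
Op 4: conn=16 S1=24 S2=-4 S3=24 S4=30 blocked=[2]
Op 5: conn=31 S1=24 S2=-4 S3=24 S4=30 blocked=[2]
Op 6: conn=18 S1=24 S2=-4 S3=24 S4=17 blocked=[2]
Op 7: conn=38 S1=24 S2=-4 S3=24 S4=17 blocked=[2]

Answer: S2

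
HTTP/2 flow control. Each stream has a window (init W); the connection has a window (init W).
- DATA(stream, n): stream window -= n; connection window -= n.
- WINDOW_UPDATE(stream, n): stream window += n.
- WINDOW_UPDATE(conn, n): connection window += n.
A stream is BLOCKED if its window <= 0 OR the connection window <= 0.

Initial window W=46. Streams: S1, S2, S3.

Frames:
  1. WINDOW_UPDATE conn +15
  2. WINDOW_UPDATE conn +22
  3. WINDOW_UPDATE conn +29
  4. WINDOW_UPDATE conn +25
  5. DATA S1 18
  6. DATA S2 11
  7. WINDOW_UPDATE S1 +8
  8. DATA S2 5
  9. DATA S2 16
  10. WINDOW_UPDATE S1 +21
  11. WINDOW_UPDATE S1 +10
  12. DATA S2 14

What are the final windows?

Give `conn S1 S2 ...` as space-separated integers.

Answer: 73 67 0 46

Derivation:
Op 1: conn=61 S1=46 S2=46 S3=46 blocked=[]
Op 2: conn=83 S1=46 S2=46 S3=46 blocked=[]
Op 3: conn=112 S1=46 S2=46 S3=46 blocked=[]
Op 4: conn=137 S1=46 S2=46 S3=46 blocked=[]
Op 5: conn=119 S1=28 S2=46 S3=46 blocked=[]
Op 6: conn=108 S1=28 S2=35 S3=46 blocked=[]
Op 7: conn=108 S1=36 S2=35 S3=46 blocked=[]
Op 8: conn=103 S1=36 S2=30 S3=46 blocked=[]
Op 9: conn=87 S1=36 S2=14 S3=46 blocked=[]
Op 10: conn=87 S1=57 S2=14 S3=46 blocked=[]
Op 11: conn=87 S1=67 S2=14 S3=46 blocked=[]
Op 12: conn=73 S1=67 S2=0 S3=46 blocked=[2]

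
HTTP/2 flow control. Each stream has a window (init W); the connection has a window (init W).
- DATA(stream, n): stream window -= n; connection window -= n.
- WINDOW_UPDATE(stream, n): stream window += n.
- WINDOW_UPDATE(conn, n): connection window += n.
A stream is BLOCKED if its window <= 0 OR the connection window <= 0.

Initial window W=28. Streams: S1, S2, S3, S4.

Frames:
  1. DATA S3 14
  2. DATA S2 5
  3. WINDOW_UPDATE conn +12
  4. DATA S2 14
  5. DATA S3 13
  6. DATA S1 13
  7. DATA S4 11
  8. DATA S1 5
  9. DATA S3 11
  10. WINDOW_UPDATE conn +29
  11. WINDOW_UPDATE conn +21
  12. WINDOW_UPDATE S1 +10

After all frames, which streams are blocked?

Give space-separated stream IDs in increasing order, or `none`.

Op 1: conn=14 S1=28 S2=28 S3=14 S4=28 blocked=[]
Op 2: conn=9 S1=28 S2=23 S3=14 S4=28 blocked=[]
Op 3: conn=21 S1=28 S2=23 S3=14 S4=28 blocked=[]
Op 4: conn=7 S1=28 S2=9 S3=14 S4=28 blocked=[]
Op 5: conn=-6 S1=28 S2=9 S3=1 S4=28 blocked=[1, 2, 3, 4]
Op 6: conn=-19 S1=15 S2=9 S3=1 S4=28 blocked=[1, 2, 3, 4]
Op 7: conn=-30 S1=15 S2=9 S3=1 S4=17 blocked=[1, 2, 3, 4]
Op 8: conn=-35 S1=10 S2=9 S3=1 S4=17 blocked=[1, 2, 3, 4]
Op 9: conn=-46 S1=10 S2=9 S3=-10 S4=17 blocked=[1, 2, 3, 4]
Op 10: conn=-17 S1=10 S2=9 S3=-10 S4=17 blocked=[1, 2, 3, 4]
Op 11: conn=4 S1=10 S2=9 S3=-10 S4=17 blocked=[3]
Op 12: conn=4 S1=20 S2=9 S3=-10 S4=17 blocked=[3]

Answer: S3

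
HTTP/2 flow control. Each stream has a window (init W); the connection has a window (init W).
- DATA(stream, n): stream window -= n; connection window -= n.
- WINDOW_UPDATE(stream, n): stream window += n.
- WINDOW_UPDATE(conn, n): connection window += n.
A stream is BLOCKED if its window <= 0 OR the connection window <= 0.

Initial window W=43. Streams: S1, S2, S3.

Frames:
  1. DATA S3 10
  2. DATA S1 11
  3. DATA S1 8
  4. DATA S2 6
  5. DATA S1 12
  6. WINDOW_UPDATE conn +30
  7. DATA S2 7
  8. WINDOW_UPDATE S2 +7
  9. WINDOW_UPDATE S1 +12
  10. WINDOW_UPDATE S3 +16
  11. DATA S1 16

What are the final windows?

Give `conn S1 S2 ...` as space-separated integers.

Answer: 3 8 37 49

Derivation:
Op 1: conn=33 S1=43 S2=43 S3=33 blocked=[]
Op 2: conn=22 S1=32 S2=43 S3=33 blocked=[]
Op 3: conn=14 S1=24 S2=43 S3=33 blocked=[]
Op 4: conn=8 S1=24 S2=37 S3=33 blocked=[]
Op 5: conn=-4 S1=12 S2=37 S3=33 blocked=[1, 2, 3]
Op 6: conn=26 S1=12 S2=37 S3=33 blocked=[]
Op 7: conn=19 S1=12 S2=30 S3=33 blocked=[]
Op 8: conn=19 S1=12 S2=37 S3=33 blocked=[]
Op 9: conn=19 S1=24 S2=37 S3=33 blocked=[]
Op 10: conn=19 S1=24 S2=37 S3=49 blocked=[]
Op 11: conn=3 S1=8 S2=37 S3=49 blocked=[]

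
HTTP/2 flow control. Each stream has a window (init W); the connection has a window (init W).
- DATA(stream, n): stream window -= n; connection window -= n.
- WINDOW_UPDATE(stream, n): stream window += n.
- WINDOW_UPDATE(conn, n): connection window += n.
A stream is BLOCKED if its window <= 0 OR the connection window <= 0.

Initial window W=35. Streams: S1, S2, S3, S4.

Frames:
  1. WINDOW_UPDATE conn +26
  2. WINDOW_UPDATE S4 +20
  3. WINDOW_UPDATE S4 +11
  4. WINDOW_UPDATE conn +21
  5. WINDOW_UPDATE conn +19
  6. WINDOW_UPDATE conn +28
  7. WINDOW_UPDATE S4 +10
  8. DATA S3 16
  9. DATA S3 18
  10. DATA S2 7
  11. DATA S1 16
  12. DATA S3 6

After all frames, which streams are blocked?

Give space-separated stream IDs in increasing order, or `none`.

Answer: S3

Derivation:
Op 1: conn=61 S1=35 S2=35 S3=35 S4=35 blocked=[]
Op 2: conn=61 S1=35 S2=35 S3=35 S4=55 blocked=[]
Op 3: conn=61 S1=35 S2=35 S3=35 S4=66 blocked=[]
Op 4: conn=82 S1=35 S2=35 S3=35 S4=66 blocked=[]
Op 5: conn=101 S1=35 S2=35 S3=35 S4=66 blocked=[]
Op 6: conn=129 S1=35 S2=35 S3=35 S4=66 blocked=[]
Op 7: conn=129 S1=35 S2=35 S3=35 S4=76 blocked=[]
Op 8: conn=113 S1=35 S2=35 S3=19 S4=76 blocked=[]
Op 9: conn=95 S1=35 S2=35 S3=1 S4=76 blocked=[]
Op 10: conn=88 S1=35 S2=28 S3=1 S4=76 blocked=[]
Op 11: conn=72 S1=19 S2=28 S3=1 S4=76 blocked=[]
Op 12: conn=66 S1=19 S2=28 S3=-5 S4=76 blocked=[3]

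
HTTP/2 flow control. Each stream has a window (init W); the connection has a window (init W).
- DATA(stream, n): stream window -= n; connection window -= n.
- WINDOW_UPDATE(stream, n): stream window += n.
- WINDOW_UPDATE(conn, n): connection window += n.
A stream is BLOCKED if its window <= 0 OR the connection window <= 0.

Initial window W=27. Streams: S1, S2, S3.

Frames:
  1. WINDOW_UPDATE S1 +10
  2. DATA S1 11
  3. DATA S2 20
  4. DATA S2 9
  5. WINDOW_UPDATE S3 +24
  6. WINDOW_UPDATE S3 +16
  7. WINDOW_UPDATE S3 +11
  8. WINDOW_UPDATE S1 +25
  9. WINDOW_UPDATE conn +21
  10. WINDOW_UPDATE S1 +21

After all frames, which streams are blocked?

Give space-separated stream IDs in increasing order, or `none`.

Answer: S2

Derivation:
Op 1: conn=27 S1=37 S2=27 S3=27 blocked=[]
Op 2: conn=16 S1=26 S2=27 S3=27 blocked=[]
Op 3: conn=-4 S1=26 S2=7 S3=27 blocked=[1, 2, 3]
Op 4: conn=-13 S1=26 S2=-2 S3=27 blocked=[1, 2, 3]
Op 5: conn=-13 S1=26 S2=-2 S3=51 blocked=[1, 2, 3]
Op 6: conn=-13 S1=26 S2=-2 S3=67 blocked=[1, 2, 3]
Op 7: conn=-13 S1=26 S2=-2 S3=78 blocked=[1, 2, 3]
Op 8: conn=-13 S1=51 S2=-2 S3=78 blocked=[1, 2, 3]
Op 9: conn=8 S1=51 S2=-2 S3=78 blocked=[2]
Op 10: conn=8 S1=72 S2=-2 S3=78 blocked=[2]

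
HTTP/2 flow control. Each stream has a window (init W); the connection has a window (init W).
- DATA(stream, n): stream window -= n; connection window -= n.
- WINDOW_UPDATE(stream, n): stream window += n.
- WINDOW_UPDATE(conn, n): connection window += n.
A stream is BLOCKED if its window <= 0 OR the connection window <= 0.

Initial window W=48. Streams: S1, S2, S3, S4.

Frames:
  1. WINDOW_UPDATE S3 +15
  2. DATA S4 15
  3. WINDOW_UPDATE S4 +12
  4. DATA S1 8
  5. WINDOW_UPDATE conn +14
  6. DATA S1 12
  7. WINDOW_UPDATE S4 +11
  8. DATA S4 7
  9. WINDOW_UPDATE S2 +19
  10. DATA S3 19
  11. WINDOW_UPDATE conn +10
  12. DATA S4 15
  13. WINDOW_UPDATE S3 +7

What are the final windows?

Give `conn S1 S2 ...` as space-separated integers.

Answer: -4 28 67 51 34

Derivation:
Op 1: conn=48 S1=48 S2=48 S3=63 S4=48 blocked=[]
Op 2: conn=33 S1=48 S2=48 S3=63 S4=33 blocked=[]
Op 3: conn=33 S1=48 S2=48 S3=63 S4=45 blocked=[]
Op 4: conn=25 S1=40 S2=48 S3=63 S4=45 blocked=[]
Op 5: conn=39 S1=40 S2=48 S3=63 S4=45 blocked=[]
Op 6: conn=27 S1=28 S2=48 S3=63 S4=45 blocked=[]
Op 7: conn=27 S1=28 S2=48 S3=63 S4=56 blocked=[]
Op 8: conn=20 S1=28 S2=48 S3=63 S4=49 blocked=[]
Op 9: conn=20 S1=28 S2=67 S3=63 S4=49 blocked=[]
Op 10: conn=1 S1=28 S2=67 S3=44 S4=49 blocked=[]
Op 11: conn=11 S1=28 S2=67 S3=44 S4=49 blocked=[]
Op 12: conn=-4 S1=28 S2=67 S3=44 S4=34 blocked=[1, 2, 3, 4]
Op 13: conn=-4 S1=28 S2=67 S3=51 S4=34 blocked=[1, 2, 3, 4]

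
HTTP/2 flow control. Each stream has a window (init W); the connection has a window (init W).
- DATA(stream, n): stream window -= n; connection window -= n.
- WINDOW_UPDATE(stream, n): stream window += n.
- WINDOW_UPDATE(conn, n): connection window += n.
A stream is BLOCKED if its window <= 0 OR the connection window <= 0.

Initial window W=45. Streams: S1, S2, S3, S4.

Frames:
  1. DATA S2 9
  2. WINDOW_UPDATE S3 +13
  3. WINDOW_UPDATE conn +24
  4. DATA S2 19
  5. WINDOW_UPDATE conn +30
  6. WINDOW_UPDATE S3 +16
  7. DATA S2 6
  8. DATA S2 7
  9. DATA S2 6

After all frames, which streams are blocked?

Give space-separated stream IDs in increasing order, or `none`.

Op 1: conn=36 S1=45 S2=36 S3=45 S4=45 blocked=[]
Op 2: conn=36 S1=45 S2=36 S3=58 S4=45 blocked=[]
Op 3: conn=60 S1=45 S2=36 S3=58 S4=45 blocked=[]
Op 4: conn=41 S1=45 S2=17 S3=58 S4=45 blocked=[]
Op 5: conn=71 S1=45 S2=17 S3=58 S4=45 blocked=[]
Op 6: conn=71 S1=45 S2=17 S3=74 S4=45 blocked=[]
Op 7: conn=65 S1=45 S2=11 S3=74 S4=45 blocked=[]
Op 8: conn=58 S1=45 S2=4 S3=74 S4=45 blocked=[]
Op 9: conn=52 S1=45 S2=-2 S3=74 S4=45 blocked=[2]

Answer: S2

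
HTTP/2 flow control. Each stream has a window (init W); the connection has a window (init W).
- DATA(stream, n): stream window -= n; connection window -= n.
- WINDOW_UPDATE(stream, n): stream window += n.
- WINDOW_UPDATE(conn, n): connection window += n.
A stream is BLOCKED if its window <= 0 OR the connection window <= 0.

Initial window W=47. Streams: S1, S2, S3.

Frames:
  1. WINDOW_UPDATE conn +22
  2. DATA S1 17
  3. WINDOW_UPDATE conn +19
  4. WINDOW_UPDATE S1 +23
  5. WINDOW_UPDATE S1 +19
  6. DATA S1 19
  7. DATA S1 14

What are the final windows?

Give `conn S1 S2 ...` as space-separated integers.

Answer: 38 39 47 47

Derivation:
Op 1: conn=69 S1=47 S2=47 S3=47 blocked=[]
Op 2: conn=52 S1=30 S2=47 S3=47 blocked=[]
Op 3: conn=71 S1=30 S2=47 S3=47 blocked=[]
Op 4: conn=71 S1=53 S2=47 S3=47 blocked=[]
Op 5: conn=71 S1=72 S2=47 S3=47 blocked=[]
Op 6: conn=52 S1=53 S2=47 S3=47 blocked=[]
Op 7: conn=38 S1=39 S2=47 S3=47 blocked=[]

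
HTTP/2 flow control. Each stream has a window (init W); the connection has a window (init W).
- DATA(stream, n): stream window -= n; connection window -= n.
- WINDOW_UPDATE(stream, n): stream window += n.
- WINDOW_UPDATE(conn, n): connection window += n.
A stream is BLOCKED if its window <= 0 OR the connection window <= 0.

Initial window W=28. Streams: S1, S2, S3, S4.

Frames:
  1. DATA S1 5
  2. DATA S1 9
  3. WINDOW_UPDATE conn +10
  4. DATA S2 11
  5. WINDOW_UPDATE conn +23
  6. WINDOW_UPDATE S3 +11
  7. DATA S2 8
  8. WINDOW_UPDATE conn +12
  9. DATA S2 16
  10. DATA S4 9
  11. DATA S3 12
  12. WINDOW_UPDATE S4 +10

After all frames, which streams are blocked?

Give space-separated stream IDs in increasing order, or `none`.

Answer: S2

Derivation:
Op 1: conn=23 S1=23 S2=28 S3=28 S4=28 blocked=[]
Op 2: conn=14 S1=14 S2=28 S3=28 S4=28 blocked=[]
Op 3: conn=24 S1=14 S2=28 S3=28 S4=28 blocked=[]
Op 4: conn=13 S1=14 S2=17 S3=28 S4=28 blocked=[]
Op 5: conn=36 S1=14 S2=17 S3=28 S4=28 blocked=[]
Op 6: conn=36 S1=14 S2=17 S3=39 S4=28 blocked=[]
Op 7: conn=28 S1=14 S2=9 S3=39 S4=28 blocked=[]
Op 8: conn=40 S1=14 S2=9 S3=39 S4=28 blocked=[]
Op 9: conn=24 S1=14 S2=-7 S3=39 S4=28 blocked=[2]
Op 10: conn=15 S1=14 S2=-7 S3=39 S4=19 blocked=[2]
Op 11: conn=3 S1=14 S2=-7 S3=27 S4=19 blocked=[2]
Op 12: conn=3 S1=14 S2=-7 S3=27 S4=29 blocked=[2]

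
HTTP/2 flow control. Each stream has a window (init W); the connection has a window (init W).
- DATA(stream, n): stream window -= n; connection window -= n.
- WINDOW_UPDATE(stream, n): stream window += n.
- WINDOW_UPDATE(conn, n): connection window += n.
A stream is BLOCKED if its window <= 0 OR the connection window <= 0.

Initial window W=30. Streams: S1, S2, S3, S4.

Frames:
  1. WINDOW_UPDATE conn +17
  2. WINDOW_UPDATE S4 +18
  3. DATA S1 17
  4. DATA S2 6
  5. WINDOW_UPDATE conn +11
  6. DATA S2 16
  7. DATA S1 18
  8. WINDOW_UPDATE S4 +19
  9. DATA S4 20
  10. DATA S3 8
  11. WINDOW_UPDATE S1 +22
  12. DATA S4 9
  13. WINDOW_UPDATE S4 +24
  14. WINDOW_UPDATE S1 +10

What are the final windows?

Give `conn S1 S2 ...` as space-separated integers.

Answer: -36 27 8 22 62

Derivation:
Op 1: conn=47 S1=30 S2=30 S3=30 S4=30 blocked=[]
Op 2: conn=47 S1=30 S2=30 S3=30 S4=48 blocked=[]
Op 3: conn=30 S1=13 S2=30 S3=30 S4=48 blocked=[]
Op 4: conn=24 S1=13 S2=24 S3=30 S4=48 blocked=[]
Op 5: conn=35 S1=13 S2=24 S3=30 S4=48 blocked=[]
Op 6: conn=19 S1=13 S2=8 S3=30 S4=48 blocked=[]
Op 7: conn=1 S1=-5 S2=8 S3=30 S4=48 blocked=[1]
Op 8: conn=1 S1=-5 S2=8 S3=30 S4=67 blocked=[1]
Op 9: conn=-19 S1=-5 S2=8 S3=30 S4=47 blocked=[1, 2, 3, 4]
Op 10: conn=-27 S1=-5 S2=8 S3=22 S4=47 blocked=[1, 2, 3, 4]
Op 11: conn=-27 S1=17 S2=8 S3=22 S4=47 blocked=[1, 2, 3, 4]
Op 12: conn=-36 S1=17 S2=8 S3=22 S4=38 blocked=[1, 2, 3, 4]
Op 13: conn=-36 S1=17 S2=8 S3=22 S4=62 blocked=[1, 2, 3, 4]
Op 14: conn=-36 S1=27 S2=8 S3=22 S4=62 blocked=[1, 2, 3, 4]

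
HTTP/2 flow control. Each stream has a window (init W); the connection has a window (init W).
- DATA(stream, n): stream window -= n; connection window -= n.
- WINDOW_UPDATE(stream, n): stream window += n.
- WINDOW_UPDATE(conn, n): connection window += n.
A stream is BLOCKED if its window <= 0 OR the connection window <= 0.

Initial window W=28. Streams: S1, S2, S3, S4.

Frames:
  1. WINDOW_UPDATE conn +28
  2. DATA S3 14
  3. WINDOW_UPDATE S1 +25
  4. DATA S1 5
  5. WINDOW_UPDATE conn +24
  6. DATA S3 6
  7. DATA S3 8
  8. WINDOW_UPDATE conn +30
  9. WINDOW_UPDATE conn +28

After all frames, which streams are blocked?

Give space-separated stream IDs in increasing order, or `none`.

Op 1: conn=56 S1=28 S2=28 S3=28 S4=28 blocked=[]
Op 2: conn=42 S1=28 S2=28 S3=14 S4=28 blocked=[]
Op 3: conn=42 S1=53 S2=28 S3=14 S4=28 blocked=[]
Op 4: conn=37 S1=48 S2=28 S3=14 S4=28 blocked=[]
Op 5: conn=61 S1=48 S2=28 S3=14 S4=28 blocked=[]
Op 6: conn=55 S1=48 S2=28 S3=8 S4=28 blocked=[]
Op 7: conn=47 S1=48 S2=28 S3=0 S4=28 blocked=[3]
Op 8: conn=77 S1=48 S2=28 S3=0 S4=28 blocked=[3]
Op 9: conn=105 S1=48 S2=28 S3=0 S4=28 blocked=[3]

Answer: S3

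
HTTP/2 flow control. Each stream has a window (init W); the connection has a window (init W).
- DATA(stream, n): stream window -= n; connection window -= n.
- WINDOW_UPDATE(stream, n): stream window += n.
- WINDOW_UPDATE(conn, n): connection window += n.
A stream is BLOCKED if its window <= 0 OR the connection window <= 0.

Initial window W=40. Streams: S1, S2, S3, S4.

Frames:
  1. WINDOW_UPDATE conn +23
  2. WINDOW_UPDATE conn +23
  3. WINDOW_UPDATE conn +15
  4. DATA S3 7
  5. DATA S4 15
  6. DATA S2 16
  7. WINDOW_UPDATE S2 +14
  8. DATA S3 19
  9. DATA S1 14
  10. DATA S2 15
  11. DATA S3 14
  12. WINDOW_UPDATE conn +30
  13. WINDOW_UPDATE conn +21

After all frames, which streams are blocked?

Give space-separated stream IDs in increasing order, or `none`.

Answer: S3

Derivation:
Op 1: conn=63 S1=40 S2=40 S3=40 S4=40 blocked=[]
Op 2: conn=86 S1=40 S2=40 S3=40 S4=40 blocked=[]
Op 3: conn=101 S1=40 S2=40 S3=40 S4=40 blocked=[]
Op 4: conn=94 S1=40 S2=40 S3=33 S4=40 blocked=[]
Op 5: conn=79 S1=40 S2=40 S3=33 S4=25 blocked=[]
Op 6: conn=63 S1=40 S2=24 S3=33 S4=25 blocked=[]
Op 7: conn=63 S1=40 S2=38 S3=33 S4=25 blocked=[]
Op 8: conn=44 S1=40 S2=38 S3=14 S4=25 blocked=[]
Op 9: conn=30 S1=26 S2=38 S3=14 S4=25 blocked=[]
Op 10: conn=15 S1=26 S2=23 S3=14 S4=25 blocked=[]
Op 11: conn=1 S1=26 S2=23 S3=0 S4=25 blocked=[3]
Op 12: conn=31 S1=26 S2=23 S3=0 S4=25 blocked=[3]
Op 13: conn=52 S1=26 S2=23 S3=0 S4=25 blocked=[3]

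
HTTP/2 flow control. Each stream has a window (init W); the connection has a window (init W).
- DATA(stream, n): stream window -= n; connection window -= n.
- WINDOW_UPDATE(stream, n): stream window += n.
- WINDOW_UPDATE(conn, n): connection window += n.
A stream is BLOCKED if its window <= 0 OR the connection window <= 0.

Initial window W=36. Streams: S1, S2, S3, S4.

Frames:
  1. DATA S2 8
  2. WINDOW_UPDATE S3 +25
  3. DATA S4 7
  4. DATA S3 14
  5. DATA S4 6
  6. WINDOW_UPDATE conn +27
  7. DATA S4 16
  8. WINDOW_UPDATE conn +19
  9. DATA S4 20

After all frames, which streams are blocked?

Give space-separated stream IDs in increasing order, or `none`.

Answer: S4

Derivation:
Op 1: conn=28 S1=36 S2=28 S3=36 S4=36 blocked=[]
Op 2: conn=28 S1=36 S2=28 S3=61 S4=36 blocked=[]
Op 3: conn=21 S1=36 S2=28 S3=61 S4=29 blocked=[]
Op 4: conn=7 S1=36 S2=28 S3=47 S4=29 blocked=[]
Op 5: conn=1 S1=36 S2=28 S3=47 S4=23 blocked=[]
Op 6: conn=28 S1=36 S2=28 S3=47 S4=23 blocked=[]
Op 7: conn=12 S1=36 S2=28 S3=47 S4=7 blocked=[]
Op 8: conn=31 S1=36 S2=28 S3=47 S4=7 blocked=[]
Op 9: conn=11 S1=36 S2=28 S3=47 S4=-13 blocked=[4]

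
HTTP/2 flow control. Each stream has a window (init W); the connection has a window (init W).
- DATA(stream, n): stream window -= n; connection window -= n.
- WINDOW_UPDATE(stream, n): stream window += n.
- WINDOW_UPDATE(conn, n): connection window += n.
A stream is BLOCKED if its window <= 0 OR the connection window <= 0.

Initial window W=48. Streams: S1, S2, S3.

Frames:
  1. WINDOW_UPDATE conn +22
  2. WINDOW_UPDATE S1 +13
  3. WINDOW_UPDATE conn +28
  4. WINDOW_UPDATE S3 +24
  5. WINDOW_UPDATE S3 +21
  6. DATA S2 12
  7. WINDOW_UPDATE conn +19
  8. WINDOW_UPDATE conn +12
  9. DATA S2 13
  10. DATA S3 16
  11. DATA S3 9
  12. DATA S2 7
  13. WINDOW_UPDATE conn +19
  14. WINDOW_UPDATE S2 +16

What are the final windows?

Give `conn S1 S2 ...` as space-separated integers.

Answer: 91 61 32 68

Derivation:
Op 1: conn=70 S1=48 S2=48 S3=48 blocked=[]
Op 2: conn=70 S1=61 S2=48 S3=48 blocked=[]
Op 3: conn=98 S1=61 S2=48 S3=48 blocked=[]
Op 4: conn=98 S1=61 S2=48 S3=72 blocked=[]
Op 5: conn=98 S1=61 S2=48 S3=93 blocked=[]
Op 6: conn=86 S1=61 S2=36 S3=93 blocked=[]
Op 7: conn=105 S1=61 S2=36 S3=93 blocked=[]
Op 8: conn=117 S1=61 S2=36 S3=93 blocked=[]
Op 9: conn=104 S1=61 S2=23 S3=93 blocked=[]
Op 10: conn=88 S1=61 S2=23 S3=77 blocked=[]
Op 11: conn=79 S1=61 S2=23 S3=68 blocked=[]
Op 12: conn=72 S1=61 S2=16 S3=68 blocked=[]
Op 13: conn=91 S1=61 S2=16 S3=68 blocked=[]
Op 14: conn=91 S1=61 S2=32 S3=68 blocked=[]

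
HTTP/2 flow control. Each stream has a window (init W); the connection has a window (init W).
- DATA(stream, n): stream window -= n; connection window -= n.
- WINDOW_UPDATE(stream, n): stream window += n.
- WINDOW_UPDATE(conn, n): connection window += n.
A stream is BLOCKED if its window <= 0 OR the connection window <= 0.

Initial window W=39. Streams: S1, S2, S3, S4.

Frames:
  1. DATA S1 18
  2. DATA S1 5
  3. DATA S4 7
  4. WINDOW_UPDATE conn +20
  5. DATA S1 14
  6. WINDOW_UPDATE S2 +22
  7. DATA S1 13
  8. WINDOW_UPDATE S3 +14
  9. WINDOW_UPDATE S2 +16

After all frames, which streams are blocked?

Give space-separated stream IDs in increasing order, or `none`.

Op 1: conn=21 S1=21 S2=39 S3=39 S4=39 blocked=[]
Op 2: conn=16 S1=16 S2=39 S3=39 S4=39 blocked=[]
Op 3: conn=9 S1=16 S2=39 S3=39 S4=32 blocked=[]
Op 4: conn=29 S1=16 S2=39 S3=39 S4=32 blocked=[]
Op 5: conn=15 S1=2 S2=39 S3=39 S4=32 blocked=[]
Op 6: conn=15 S1=2 S2=61 S3=39 S4=32 blocked=[]
Op 7: conn=2 S1=-11 S2=61 S3=39 S4=32 blocked=[1]
Op 8: conn=2 S1=-11 S2=61 S3=53 S4=32 blocked=[1]
Op 9: conn=2 S1=-11 S2=77 S3=53 S4=32 blocked=[1]

Answer: S1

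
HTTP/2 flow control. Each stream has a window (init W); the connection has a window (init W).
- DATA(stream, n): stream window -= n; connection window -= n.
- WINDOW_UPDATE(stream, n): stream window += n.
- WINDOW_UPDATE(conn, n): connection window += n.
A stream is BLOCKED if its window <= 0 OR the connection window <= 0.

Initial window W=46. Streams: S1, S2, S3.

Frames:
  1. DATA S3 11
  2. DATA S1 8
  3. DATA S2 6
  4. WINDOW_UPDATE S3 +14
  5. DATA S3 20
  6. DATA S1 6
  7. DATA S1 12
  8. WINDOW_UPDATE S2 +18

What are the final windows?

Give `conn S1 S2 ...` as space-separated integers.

Answer: -17 20 58 29

Derivation:
Op 1: conn=35 S1=46 S2=46 S3=35 blocked=[]
Op 2: conn=27 S1=38 S2=46 S3=35 blocked=[]
Op 3: conn=21 S1=38 S2=40 S3=35 blocked=[]
Op 4: conn=21 S1=38 S2=40 S3=49 blocked=[]
Op 5: conn=1 S1=38 S2=40 S3=29 blocked=[]
Op 6: conn=-5 S1=32 S2=40 S3=29 blocked=[1, 2, 3]
Op 7: conn=-17 S1=20 S2=40 S3=29 blocked=[1, 2, 3]
Op 8: conn=-17 S1=20 S2=58 S3=29 blocked=[1, 2, 3]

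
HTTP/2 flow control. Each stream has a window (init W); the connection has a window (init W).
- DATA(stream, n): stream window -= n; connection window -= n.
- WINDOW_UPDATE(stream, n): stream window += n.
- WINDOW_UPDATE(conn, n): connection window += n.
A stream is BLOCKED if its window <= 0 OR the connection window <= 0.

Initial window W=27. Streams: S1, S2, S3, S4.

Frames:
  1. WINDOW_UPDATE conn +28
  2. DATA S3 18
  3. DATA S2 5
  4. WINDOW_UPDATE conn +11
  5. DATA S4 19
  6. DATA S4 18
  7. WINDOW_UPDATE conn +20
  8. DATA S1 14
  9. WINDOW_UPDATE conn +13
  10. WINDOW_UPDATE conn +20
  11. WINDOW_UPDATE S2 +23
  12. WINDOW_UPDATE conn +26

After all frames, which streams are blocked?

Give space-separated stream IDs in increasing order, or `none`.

Answer: S4

Derivation:
Op 1: conn=55 S1=27 S2=27 S3=27 S4=27 blocked=[]
Op 2: conn=37 S1=27 S2=27 S3=9 S4=27 blocked=[]
Op 3: conn=32 S1=27 S2=22 S3=9 S4=27 blocked=[]
Op 4: conn=43 S1=27 S2=22 S3=9 S4=27 blocked=[]
Op 5: conn=24 S1=27 S2=22 S3=9 S4=8 blocked=[]
Op 6: conn=6 S1=27 S2=22 S3=9 S4=-10 blocked=[4]
Op 7: conn=26 S1=27 S2=22 S3=9 S4=-10 blocked=[4]
Op 8: conn=12 S1=13 S2=22 S3=9 S4=-10 blocked=[4]
Op 9: conn=25 S1=13 S2=22 S3=9 S4=-10 blocked=[4]
Op 10: conn=45 S1=13 S2=22 S3=9 S4=-10 blocked=[4]
Op 11: conn=45 S1=13 S2=45 S3=9 S4=-10 blocked=[4]
Op 12: conn=71 S1=13 S2=45 S3=9 S4=-10 blocked=[4]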